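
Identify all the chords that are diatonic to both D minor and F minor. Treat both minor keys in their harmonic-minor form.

Triads in D minor (harmonic minor): Dm (i), Edim (ii°), Faug (III+), Gm (iv), A (V), Bb (VI), C#dim (vii°).
Triads in F minor (harmonic minor): Fm (i), Gdim (ii°), Abaug (III+), Bbm (iv), C (V), Db (VI), Edim (vii°).
Shared triads with their functions: Edim (ii° in D minor, vii° in F minor).

Edim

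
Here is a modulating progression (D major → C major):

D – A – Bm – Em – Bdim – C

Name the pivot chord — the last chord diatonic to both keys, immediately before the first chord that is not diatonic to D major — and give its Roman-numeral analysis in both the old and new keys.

Em — ii in D major, iii in C major

Chords diatonic to D major: D, Em, F#m, G, A, Bm, C#dim.
Reading the progression, the first chord not in that set is Bdim, so the modulation leaves D major there.
The chord immediately before Bdim is Em, which is diatonic to both keys: ii in D major and iii in C major.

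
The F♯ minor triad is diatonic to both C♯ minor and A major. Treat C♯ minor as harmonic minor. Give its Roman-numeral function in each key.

The scale of C♯ minor (harmonic minor) is C♯ D♯ E F♯ G♯ A B♯; F♯ is degree 4, and the triad built there (F♯-A-C♯) is minor, so it is iv.
The scale of A major is A B C♯ D E F♯ G♯; F♯ is degree 6, and the triad built there (F♯-A-C♯) is minor, so it is vi.

iv in C♯ minor; vi in A major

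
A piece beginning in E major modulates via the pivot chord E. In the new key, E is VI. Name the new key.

G♯ minor

The numeral VI denotes a major triad on scale degree 6. With E on degree 6, the tonic of the new key is G♯.
Degree 6 carries a major triad in minor keys, so the destination is G♯ minor.
Check: the diatonic triads of G♯ minor (natural minor) are G♯m (i), A♯dim (ii°), B (III), C♯m (iv), D♯m (v), E (VI), F♯ (VII) — E is indeed VI.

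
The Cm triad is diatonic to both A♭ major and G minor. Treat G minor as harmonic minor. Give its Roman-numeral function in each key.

The scale of A♭ major is A♭ B♭ C D♭ E♭ F G; C is degree 3, and the triad built there (C-E♭-G) is minor, so it is iii.
The scale of G minor (harmonic minor) is G A B♭ C D E♭ F♯; C is degree 4, and the triad built there (C-E♭-G) is minor, so it is iv.

iii in A♭ major; iv in G minor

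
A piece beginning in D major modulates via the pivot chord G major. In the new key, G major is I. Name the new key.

G major

The numeral I denotes a major triad on scale degree 1. With G on degree 1, the tonic of the new key is G.
Degree 1 carries a major triad in major keys, so the destination is G major.
Check: the diatonic triads of G major are G (I), Am (ii), Bm (iii), C (IV), D (V), Em (vi), F#dim (vii°) — G major is indeed I.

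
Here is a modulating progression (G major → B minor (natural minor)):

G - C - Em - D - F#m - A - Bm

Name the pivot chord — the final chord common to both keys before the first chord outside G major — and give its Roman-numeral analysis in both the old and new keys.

Chords diatonic to G major: G, Am, Bm, C, D, Em, F#dim.
Reading the progression, the first chord not in that set is F#m, so the modulation leaves G major there.
The chord immediately before F#m is D, which is diatonic to both keys: V in G major and III in B minor.

D — V in G major, III in B minor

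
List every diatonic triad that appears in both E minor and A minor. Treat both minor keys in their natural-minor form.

Triads in E minor (natural minor): Em (i), F#dim (ii°), G (III), Am (iv), Bm (v), C (VI), D (VII).
Triads in A minor (natural minor): Am (i), Bdim (ii°), C (III), Dm (iv), Em (v), F (VI), G (VII).
Shared triads with their functions: Em (i in E minor, v in A minor); G (III in E minor, VII in A minor); Am (iv in E minor, i in A minor); C (VI in E minor, III in A minor).

Em, G, Am, C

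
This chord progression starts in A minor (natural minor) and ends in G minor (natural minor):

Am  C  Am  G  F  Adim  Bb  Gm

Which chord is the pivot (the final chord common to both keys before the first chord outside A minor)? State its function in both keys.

F — VI in A minor, VII in G minor

Chords diatonic to A minor: Am, Bdim, C, Dm, Em, F, G.
Reading the progression, the first chord not in that set is Adim, so the modulation leaves A minor there.
The chord immediately before Adim is F, which is diatonic to both keys: VI in A minor and VII in G minor.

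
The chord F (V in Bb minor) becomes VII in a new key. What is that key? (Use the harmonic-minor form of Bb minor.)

G minor

The numeral VII denotes a major triad on scale degree 7. With F on degree 7, the tonic of the new key is G.
Degree 7 carries a major triad in natural-minor keys, so the destination is G minor.
Check: the diatonic triads of G minor (natural minor) are Gm (i), Adim (ii°), Bb (III), Cm (iv), Dm (v), Eb (VI), F (VII) — F is indeed VII.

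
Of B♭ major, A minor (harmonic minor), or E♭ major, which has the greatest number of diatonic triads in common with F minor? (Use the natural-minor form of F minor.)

E♭ major

Triads of F minor (natural minor): F minor (i), G diminished (ii°), A♭ major (III), B♭ minor (iv), C minor (v), D♭ major (VI), E♭ major (VII).
B♭ major shares 2: Cm, E♭.
A minor (harmonic minor) shares 0: none.
E♭ major shares 4: Fm, A♭, Cm, E♭.
The most common triads (4) are shared with E♭ major.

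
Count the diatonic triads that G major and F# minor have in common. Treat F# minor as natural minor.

Diatonic triads of G major: G major (I), A minor (ii), B minor (iii), C major (IV), D major (V), E minor (vi), F# diminished (vii°).
Diatonic triads of F# minor (natural minor): F# minor (i), G# diminished (ii°), A major (III), B minor (iv), C# minor (v), D major (VI), E major (VII).
Matching root and quality in both lists: B minor, D major.
That gives 2 common triads.

2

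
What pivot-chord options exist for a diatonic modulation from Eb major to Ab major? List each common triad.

Eb, Fm, Ab, Cm

Triads in Eb major: Eb major (I), F minor (ii), G minor (iii), Ab major (IV), Bb major (V), C minor (vi), D diminished (vii°).
Triads in Ab major: Ab major (I), Bb minor (ii), C minor (iii), Db major (IV), Eb major (V), F minor (vi), G diminished (vii°).
Shared triads with their functions: Eb major (I in Eb major, V in Ab major); F minor (ii in Eb major, vi in Ab major); Ab major (IV in Eb major, I in Ab major); C minor (vi in Eb major, iii in Ab major).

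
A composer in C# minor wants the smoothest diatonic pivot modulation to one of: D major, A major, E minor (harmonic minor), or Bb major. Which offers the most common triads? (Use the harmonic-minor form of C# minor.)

Triads of C# minor (harmonic minor): C# minor (i), D# diminished (ii°), E augmented (III+), F# minor (iv), G# major (V), A major (VI), B# diminished (vii°).
D major shares 2: F#m, A.
A major shares 3: C#m, F#m, A.
E minor (harmonic minor) shares 1: D#dim.
Bb major shares 0: none.
The most common triads (3) are shared with A major.

A major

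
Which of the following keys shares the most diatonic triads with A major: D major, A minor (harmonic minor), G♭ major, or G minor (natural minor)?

Triads of A major: A major (I), B minor (ii), C♯ minor (iii), D major (IV), E major (V), F♯ minor (vi), G♯ diminished (vii°).
D major shares 4: A, Bm, D, F♯m.
A minor (harmonic minor) shares 2: E, G♯dim.
G♭ major shares 0: none.
G minor (natural minor) shares 0: none.
The most common triads (4) are shared with D major.

D major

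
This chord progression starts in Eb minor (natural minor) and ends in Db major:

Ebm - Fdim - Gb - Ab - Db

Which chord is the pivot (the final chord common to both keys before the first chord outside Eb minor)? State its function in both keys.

Chords diatonic to Eb minor: Ebm, Fdim, Gb, Abm, Bbm, Cb, Db.
Reading the progression, the first chord not in that set is Ab, so the modulation leaves Eb minor there.
The chord immediately before Ab is Gb, which is diatonic to both keys: III in Eb minor and IV in Db major.

Gb — III in Eb minor, IV in Db major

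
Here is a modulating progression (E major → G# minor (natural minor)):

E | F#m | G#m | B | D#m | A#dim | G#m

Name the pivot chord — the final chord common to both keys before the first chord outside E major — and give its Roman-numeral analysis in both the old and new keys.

B — V in E major, III in G# minor

Chords diatonic to E major: E, F#m, G#m, A, B, C#m, D#dim.
Reading the progression, the first chord not in that set is D#m, so the modulation leaves E major there.
The chord immediately before D#m is B, which is diatonic to both keys: V in E major and III in G# minor.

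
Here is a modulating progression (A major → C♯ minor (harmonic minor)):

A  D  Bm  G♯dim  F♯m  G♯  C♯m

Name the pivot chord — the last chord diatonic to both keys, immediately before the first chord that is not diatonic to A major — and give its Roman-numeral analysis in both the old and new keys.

Chords diatonic to A major: A, Bm, C♯m, D, E, F♯m, G♯dim.
Reading the progression, the first chord not in that set is G♯, so the modulation leaves A major there.
The chord immediately before G♯ is F♯m, which is diatonic to both keys: vi in A major and iv in C♯ minor.

F♯m — vi in A major, iv in C♯ minor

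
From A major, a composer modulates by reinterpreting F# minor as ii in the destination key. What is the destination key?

The numeral ii denotes a minor triad on scale degree 2. With F# on degree 2, the tonic of the new key is E.
Degree 2 carries a minor triad in major keys, so the destination is E major.
Check: the diatonic triads of E major are E (I), F#m (ii), G#m (iii), A (IV), B (V), C#m (vi), D#dim (vii°) — F# minor is indeed ii.

E major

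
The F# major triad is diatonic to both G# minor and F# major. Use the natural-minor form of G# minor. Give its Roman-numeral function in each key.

The scale of G# minor (natural minor) is G# A# B C# D# E F#; F# is degree 7, and the triad built there (F#-A#-C#) is major, so it is VII.
The scale of F# major is F# G# A# B C# D# E#; F# is degree 1, and the triad built there (F#-A#-C#) is major, so it is I.

VII in G# minor; I in F# major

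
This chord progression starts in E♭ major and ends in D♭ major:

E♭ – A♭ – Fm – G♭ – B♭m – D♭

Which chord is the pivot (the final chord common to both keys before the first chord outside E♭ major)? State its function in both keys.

Fm — ii in E♭ major, iii in D♭ major

Chords diatonic to E♭ major: E♭, Fm, Gm, A♭, B♭, Cm, Ddim.
Reading the progression, the first chord not in that set is G♭, so the modulation leaves E♭ major there.
The chord immediately before G♭ is Fm, which is diatonic to both keys: ii in E♭ major and iii in D♭ major.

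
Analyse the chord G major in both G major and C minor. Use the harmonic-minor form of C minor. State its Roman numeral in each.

I in G major; V in C minor

The scale of G major is G A B C D E F♯; G is degree 1, and the triad built there (G-B-D) is major, so it is I.
The scale of C minor (harmonic minor) is C D E♭ F G A♭ B; G is degree 5, and the triad built there (G-B-D) is major, so it is V.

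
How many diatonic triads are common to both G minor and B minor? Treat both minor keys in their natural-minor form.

0

Diatonic triads of G minor (natural minor): Gm (i), Adim (ii°), B♭ (III), Cm (iv), Dm (v), E♭ (VI), F (VII).
Diatonic triads of B minor (natural minor): Bm (i), C♯dim (ii°), D (III), Em (iv), F♯m (v), G (VI), A (VII).
No triad has the same root and quality in both keys.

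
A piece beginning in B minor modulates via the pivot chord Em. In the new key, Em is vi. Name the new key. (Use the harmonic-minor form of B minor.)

G major

The numeral vi denotes a minor triad on scale degree 6. With E on degree 6, the tonic of the new key is G.
Degree 6 carries a minor triad in major keys, so the destination is G major.
Check: the diatonic triads of G major are G (I), Am (ii), Bm (iii), C (IV), D (V), Em (vi), F#dim (vii°) — Em is indeed vi.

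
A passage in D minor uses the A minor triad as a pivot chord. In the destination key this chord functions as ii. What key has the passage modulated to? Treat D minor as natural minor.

G major

The numeral ii denotes a minor triad on scale degree 2. With A on degree 2, the tonic of the new key is G.
Degree 2 carries a minor triad in major keys, so the destination is G major.
Check: the diatonic triads of G major are G (I), Am (ii), Bm (iii), C (IV), D (V), Em (vi), F♯dim (vii°) — A minor is indeed ii.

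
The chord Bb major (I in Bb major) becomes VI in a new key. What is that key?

D minor

The numeral VI denotes a major triad on scale degree 6. With Bb on degree 6, the tonic of the new key is D.
Degree 6 carries a major triad in minor keys, so the destination is D minor.
Check: the diatonic triads of D minor (natural minor) are Dm (i), Edim (ii°), F (III), Gm (iv), Am (v), Bb (VI), C (VII) — Bb major is indeed VI.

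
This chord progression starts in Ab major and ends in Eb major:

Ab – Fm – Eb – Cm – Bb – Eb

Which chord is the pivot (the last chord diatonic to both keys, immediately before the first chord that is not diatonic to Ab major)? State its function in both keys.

Cm — iii in Ab major, vi in Eb major

Chords diatonic to Ab major: Ab, Bbm, Cm, Db, Eb, Fm, Gdim.
Reading the progression, the first chord not in that set is Bb, so the modulation leaves Ab major there.
The chord immediately before Bb is Cm, which is diatonic to both keys: iii in Ab major and vi in Eb major.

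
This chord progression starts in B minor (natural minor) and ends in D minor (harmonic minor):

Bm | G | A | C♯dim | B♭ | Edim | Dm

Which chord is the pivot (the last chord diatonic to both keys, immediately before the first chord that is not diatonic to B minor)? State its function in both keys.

Chords diatonic to B minor: Bm, C♯dim, D, Em, F♯m, G, A.
Reading the progression, the first chord not in that set is B♭, so the modulation leaves B minor there.
The chord immediately before B♭ is C♯dim, which is diatonic to both keys: ii° in B minor and vii° in D minor.

C♯dim — ii° in B minor, vii° in D minor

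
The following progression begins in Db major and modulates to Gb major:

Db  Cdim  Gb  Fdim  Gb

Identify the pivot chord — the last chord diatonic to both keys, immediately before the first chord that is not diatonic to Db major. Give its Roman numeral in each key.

Chords diatonic to Db major: Db, Ebm, Fm, Gb, Ab, Bbm, Cdim.
Reading the progression, the first chord not in that set is Fdim, so the modulation leaves Db major there.
The chord immediately before Fdim is Gb, which is diatonic to both keys: IV in Db major and I in Gb major.

Gb — IV in Db major, I in Gb major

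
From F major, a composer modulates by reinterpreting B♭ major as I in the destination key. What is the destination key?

B♭ major

The numeral I denotes a major triad on scale degree 1. With B♭ on degree 1, the tonic of the new key is B♭.
Degree 1 carries a major triad in major keys, so the destination is B♭ major.
Check: the diatonic triads of B♭ major are B♭ (I), Cm (ii), Dm (iii), E♭ (IV), F (V), Gm (vi), Adim (vii°) — B♭ major is indeed I.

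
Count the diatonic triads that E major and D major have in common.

2

Diatonic triads of E major: E (I), F#m (ii), G#m (iii), A (IV), B (V), C#m (vi), D#dim (vii°).
Diatonic triads of D major: D (I), Em (ii), F#m (iii), G (IV), A (V), Bm (vi), C#dim (vii°).
Matching root and quality in both lists: F#m, A.
That gives 2 common triads.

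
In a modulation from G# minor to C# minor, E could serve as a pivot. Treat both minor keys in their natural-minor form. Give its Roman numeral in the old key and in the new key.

The scale of G# minor (natural minor) is G# A# B C# D# E F#; E is degree 6, and the triad built there (E-G#-B) is major, so it is VI.
The scale of C# minor (natural minor) is C# D# E F# G# A B; E is degree 3, and the triad built there (E-G#-B) is major, so it is III.

VI in G# minor; III in C# minor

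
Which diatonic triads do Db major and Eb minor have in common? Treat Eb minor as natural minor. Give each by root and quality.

Db, Ebm, Gb, Bbm

Triads in Db major: Db (I), Ebm (ii), Fm (iii), Gb (IV), Ab (V), Bbm (vi), Cdim (vii°).
Triads in Eb minor (natural minor): Ebm (i), Fdim (ii°), Gb (III), Abm (iv), Bbm (v), Cb (VI), Db (VII).
Shared triads with their functions: Db (I in Db major, VII in Eb minor); Ebm (ii in Db major, i in Eb minor); Gb (IV in Db major, III in Eb minor); Bbm (vi in Db major, v in Eb minor).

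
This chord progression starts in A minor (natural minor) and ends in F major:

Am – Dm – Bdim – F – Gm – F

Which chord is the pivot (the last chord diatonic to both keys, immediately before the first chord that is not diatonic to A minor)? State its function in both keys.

Chords diatonic to A minor: Am, Bdim, C, Dm, Em, F, G.
Reading the progression, the first chord not in that set is Gm, so the modulation leaves A minor there.
The chord immediately before Gm is F, which is diatonic to both keys: VI in A minor and I in F major.

F — VI in A minor, I in F major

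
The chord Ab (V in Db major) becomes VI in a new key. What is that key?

C minor

The numeral VI denotes a major triad on scale degree 6. With Ab on degree 6, the tonic of the new key is C.
Degree 6 carries a major triad in minor keys, so the destination is C minor.
Check: the diatonic triads of C minor (natural minor) are Cm (i), Ddim (ii°), Eb (III), Fm (iv), Gm (v), Ab (VI), Bb (VII) — Ab is indeed VI.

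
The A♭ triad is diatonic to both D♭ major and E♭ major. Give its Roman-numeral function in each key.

V in D♭ major; IV in E♭ major

The scale of D♭ major is D♭ E♭ F G♭ A♭ B♭ C; A♭ is degree 5, and the triad built there (A♭-C-E♭) is major, so it is V.
The scale of E♭ major is E♭ F G A♭ B♭ C D; A♭ is degree 4, and the triad built there (A♭-C-E♭) is major, so it is IV.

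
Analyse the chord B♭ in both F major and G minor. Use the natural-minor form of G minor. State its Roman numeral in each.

IV in F major; III in G minor

The scale of F major is F G A B♭ C D E; B♭ is degree 4, and the triad built there (B♭-D-F) is major, so it is IV.
The scale of G minor (natural minor) is G A B♭ C D E♭ F; B♭ is degree 3, and the triad built there (B♭-D-F) is major, so it is III.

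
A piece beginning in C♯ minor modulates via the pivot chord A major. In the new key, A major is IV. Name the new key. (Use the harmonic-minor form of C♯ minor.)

E major

The numeral IV denotes a major triad on scale degree 4. With A on degree 4, the tonic of the new key is E.
Degree 4 carries a major triad in major keys, so the destination is E major.
Check: the diatonic triads of E major are E (I), F♯m (ii), G♯m (iii), A (IV), B (V), C♯m (vi), D♯dim (vii°) — A major is indeed IV.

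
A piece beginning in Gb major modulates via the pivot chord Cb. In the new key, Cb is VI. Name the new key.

Eb minor

The numeral VI denotes a major triad on scale degree 6. With Cb on degree 6, the tonic of the new key is Eb.
Degree 6 carries a major triad in minor keys, so the destination is Eb minor.
Check: the diatonic triads of Eb minor (natural minor) are Ebm (i), Fdim (ii°), Gb (III), Abm (iv), Bbm (v), Cb (VI), Db (VII) — Cb is indeed VI.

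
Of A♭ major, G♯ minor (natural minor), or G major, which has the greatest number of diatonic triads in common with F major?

G major

Triads of F major: F major (I), G minor (ii), A minor (iii), B♭ major (IV), C major (V), D minor (vi), E diminished (vii°).
A♭ major shares 0: none.
G♯ minor (natural minor) shares 0: none.
G major shares 2: Am, C.
The most common triads (2) are shared with G major.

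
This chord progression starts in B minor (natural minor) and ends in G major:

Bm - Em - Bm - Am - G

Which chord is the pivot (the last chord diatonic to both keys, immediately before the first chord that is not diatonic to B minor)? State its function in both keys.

Bm — i in B minor, iii in G major

Chords diatonic to B minor: Bm, C#dim, D, Em, F#m, G, A.
Reading the progression, the first chord not in that set is Am, so the modulation leaves B minor there.
The chord immediately before Am is Bm, which is diatonic to both keys: i in B minor and iii in G major.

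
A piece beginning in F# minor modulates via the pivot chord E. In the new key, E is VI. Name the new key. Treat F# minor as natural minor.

The numeral VI denotes a major triad on scale degree 6. With E on degree 6, the tonic of the new key is G#.
Degree 6 carries a major triad in minor keys, so the destination is G# minor.
Check: the diatonic triads of G# minor (natural minor) are G#m (i), A#dim (ii°), B (III), C#m (iv), D#m (v), E (VI), F# (VII) — E is indeed VI.

G# minor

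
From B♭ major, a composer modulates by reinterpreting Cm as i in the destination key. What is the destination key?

C minor

The numeral i denotes a minor triad on scale degree 1. With C on degree 1, the tonic of the new key is C.
Degree 1 carries a minor triad in minor keys, so the destination is C minor.
Check: the diatonic triads of C minor (natural minor) are Cm (i), Ddim (ii°), E♭ (III), Fm (iv), Gm (v), A♭ (VI), B♭ (VII) — Cm is indeed i.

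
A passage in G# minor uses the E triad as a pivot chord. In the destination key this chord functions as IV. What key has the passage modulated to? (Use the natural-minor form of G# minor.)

The numeral IV denotes a major triad on scale degree 4. With E on degree 4, the tonic of the new key is B.
Degree 4 carries a major triad in major keys, so the destination is B major.
Check: the diatonic triads of B major are B (I), C#m (ii), D#m (iii), E (IV), F# (V), G#m (vi), A#dim (vii°) — E is indeed IV.

B major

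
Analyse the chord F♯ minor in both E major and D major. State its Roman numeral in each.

ii in E major; iii in D major

The scale of E major is E F♯ G♯ A B C♯ D♯; F♯ is degree 2, and the triad built there (F♯-A-C♯) is minor, so it is ii.
The scale of D major is D E F♯ G A B C♯; F♯ is degree 3, and the triad built there (F♯-A-C♯) is minor, so it is iii.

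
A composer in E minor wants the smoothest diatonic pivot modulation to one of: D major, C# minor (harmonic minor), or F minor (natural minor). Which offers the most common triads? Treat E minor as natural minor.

D major

Triads of E minor (natural minor): Em (i), F#dim (ii°), G (III), Am (iv), Bm (v), C (VI), D (VII).
D major shares 4: Em, G, Bm, D.
C# minor (harmonic minor) shares 0: none.
F minor (natural minor) shares 0: none.
The most common triads (4) are shared with D major.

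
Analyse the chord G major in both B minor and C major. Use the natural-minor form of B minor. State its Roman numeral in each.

The scale of B minor (natural minor) is B C# D E F# G A; G is degree 6, and the triad built there (G-B-D) is major, so it is VI.
The scale of C major is C D E F G A B; G is degree 5, and the triad built there (G-B-D) is major, so it is V.

VI in B minor; V in C major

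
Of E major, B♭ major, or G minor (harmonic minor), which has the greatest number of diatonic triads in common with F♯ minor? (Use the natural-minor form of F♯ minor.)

Triads of F♯ minor (natural minor): F♯m (i), G♯dim (ii°), A (III), Bm (iv), C♯m (v), D (VI), E (VII).
E major shares 4: F♯m, A, C♯m, E.
B♭ major shares 0: none.
G minor (harmonic minor) shares 1: D.
The most common triads (4) are shared with E major.

E major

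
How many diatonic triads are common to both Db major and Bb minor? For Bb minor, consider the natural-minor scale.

Diatonic triads of Db major: Db major (I), Eb minor (ii), F minor (iii), Gb major (IV), Ab major (V), Bb minor (vi), C diminished (vii°).
Diatonic triads of Bb minor (natural minor): Bb minor (i), C diminished (ii°), Db major (III), Eb minor (iv), F minor (v), Gb major (VI), Ab major (VII).
Matching root and quality in both lists: Db major, Eb minor, F minor, Gb major, Ab major, Bb minor, C diminished.
That gives 7 common triads.

7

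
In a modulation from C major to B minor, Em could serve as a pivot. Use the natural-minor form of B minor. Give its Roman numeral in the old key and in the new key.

The scale of C major is C D E F G A B; E is degree 3, and the triad built there (E-G-B) is minor, so it is iii.
The scale of B minor (natural minor) is B C# D E F# G A; E is degree 4, and the triad built there (E-G-B) is minor, so it is iv.

iii in C major; iv in B minor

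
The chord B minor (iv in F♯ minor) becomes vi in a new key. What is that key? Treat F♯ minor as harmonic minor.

The numeral vi denotes a minor triad on scale degree 6. With B on degree 6, the tonic of the new key is D.
Degree 6 carries a minor triad in major keys, so the destination is D major.
Check: the diatonic triads of D major are D (I), Em (ii), F♯m (iii), G (IV), A (V), Bm (vi), C♯dim (vii°) — B minor is indeed vi.

D major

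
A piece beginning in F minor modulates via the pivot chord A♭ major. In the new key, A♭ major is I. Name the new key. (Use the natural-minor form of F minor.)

A♭ major

The numeral I denotes a major triad on scale degree 1. With A♭ on degree 1, the tonic of the new key is A♭.
Degree 1 carries a major triad in major keys, so the destination is A♭ major.
Check: the diatonic triads of A♭ major are A♭ (I), B♭m (ii), Cm (iii), D♭ (IV), E♭ (V), Fm (vi), Gdim (vii°) — A♭ major is indeed I.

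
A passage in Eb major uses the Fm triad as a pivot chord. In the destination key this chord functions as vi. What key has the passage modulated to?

Ab major

The numeral vi denotes a minor triad on scale degree 6. With F on degree 6, the tonic of the new key is Ab.
Degree 6 carries a minor triad in major keys, so the destination is Ab major.
Check: the diatonic triads of Ab major are Ab (I), Bbm (ii), Cm (iii), Db (IV), Eb (V), Fm (vi), Gdim (vii°) — Fm is indeed vi.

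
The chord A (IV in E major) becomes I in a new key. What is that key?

A major

The numeral I denotes a major triad on scale degree 1. With A on degree 1, the tonic of the new key is A.
Degree 1 carries a major triad in major keys, so the destination is A major.
Check: the diatonic triads of A major are A (I), Bm (ii), C#m (iii), D (IV), E (V), F#m (vi), G#dim (vii°) — A is indeed I.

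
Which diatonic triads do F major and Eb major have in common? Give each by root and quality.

Gm, Bb

Triads in F major: F major (I), G minor (ii), A minor (iii), Bb major (IV), C major (V), D minor (vi), E diminished (vii°).
Triads in Eb major: Eb major (I), F minor (ii), G minor (iii), Ab major (IV), Bb major (V), C minor (vi), D diminished (vii°).
Shared triads with their functions: G minor (ii in F major, iii in Eb major); Bb major (IV in F major, V in Eb major).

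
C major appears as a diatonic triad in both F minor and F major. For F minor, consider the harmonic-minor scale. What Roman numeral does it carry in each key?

The scale of F minor (harmonic minor) is F G Ab Bb C Db E; C is degree 5, and the triad built there (C-E-G) is major, so it is V.
The scale of F major is F G A Bb C D E; C is degree 5, and the triad built there (C-E-G) is major, so it is V.

V in F minor; V in F major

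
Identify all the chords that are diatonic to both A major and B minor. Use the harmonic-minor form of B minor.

Bm

Triads in A major: A (I), Bm (ii), C#m (iii), D (IV), E (V), F#m (vi), G#dim (vii°).
Triads in B minor (harmonic minor): Bm (i), C#dim (ii°), Daug (III+), Em (iv), F# (V), G (VI), A#dim (vii°).
Shared triads with their functions: Bm (ii in A major, i in B minor).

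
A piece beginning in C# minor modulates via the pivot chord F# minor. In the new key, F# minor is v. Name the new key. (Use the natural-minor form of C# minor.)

B minor

The numeral v denotes a minor triad on scale degree 5. With F# on degree 5, the tonic of the new key is B.
Degree 5 carries a minor triad in natural-minor keys, so the destination is B minor.
Check: the diatonic triads of B minor (natural minor) are Bm (i), C#dim (ii°), D (III), Em (iv), F#m (v), G (VI), A (VII) — F# minor is indeed v.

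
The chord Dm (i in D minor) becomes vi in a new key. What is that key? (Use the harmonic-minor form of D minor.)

F major

The numeral vi denotes a minor triad on scale degree 6. With D on degree 6, the tonic of the new key is F.
Degree 6 carries a minor triad in major keys, so the destination is F major.
Check: the diatonic triads of F major are F (I), Gm (ii), Am (iii), Bb (IV), C (V), Dm (vi), Edim (vii°) — Dm is indeed vi.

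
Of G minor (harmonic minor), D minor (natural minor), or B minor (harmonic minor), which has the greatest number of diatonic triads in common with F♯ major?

Triads of F♯ major: F♯ major (I), G♯ minor (ii), A♯ minor (iii), B major (IV), C♯ major (V), D♯ minor (vi), E♯ diminished (vii°).
G minor (harmonic minor) shares 0: none.
D minor (natural minor) shares 0: none.
B minor (harmonic minor) shares 1: F♯.
The most common triads (1) are shared with B minor.

B minor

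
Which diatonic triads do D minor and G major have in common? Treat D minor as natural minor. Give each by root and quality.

Triads in D minor (natural minor): D minor (i), E diminished (ii°), F major (III), G minor (iv), A minor (v), Bb major (VI), C major (VII).
Triads in G major: G major (I), A minor (ii), B minor (iii), C major (IV), D major (V), E minor (vi), F# diminished (vii°).
Shared triads with their functions: A minor (v in D minor, ii in G major); C major (VII in D minor, IV in G major).

Am, C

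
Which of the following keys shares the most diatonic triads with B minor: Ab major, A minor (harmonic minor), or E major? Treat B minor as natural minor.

E major

Triads of B minor (natural minor): B minor (i), C# diminished (ii°), D major (III), E minor (iv), F# minor (v), G major (VI), A major (VII).
Ab major shares 0: none.
A minor (harmonic minor) shares 0: none.
E major shares 2: F#m, A.
The most common triads (2) are shared with E major.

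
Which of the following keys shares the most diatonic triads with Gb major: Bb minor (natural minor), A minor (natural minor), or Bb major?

Triads of Gb major: Gb major (I), Ab minor (ii), Bb minor (iii), Cb major (IV), Db major (V), Eb minor (vi), F diminished (vii°).
Bb minor (natural minor) shares 4: Gb, Bbm, Db, Ebm.
A minor (natural minor) shares 0: none.
Bb major shares 0: none.
The most common triads (4) are shared with Bb minor.

Bb minor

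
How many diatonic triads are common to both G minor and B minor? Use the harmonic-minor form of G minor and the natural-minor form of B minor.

1

Diatonic triads of G minor (harmonic minor): G minor (i), A diminished (ii°), Bb augmented (III+), C minor (iv), D major (V), Eb major (VI), F# diminished (vii°).
Diatonic triads of B minor (natural minor): B minor (i), C# diminished (ii°), D major (III), E minor (iv), F# minor (v), G major (VI), A major (VII).
Matching root and quality in both lists: D major.
That gives 1 common triad.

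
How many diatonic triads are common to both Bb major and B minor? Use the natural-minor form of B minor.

0

Diatonic triads of Bb major: Bb (I), Cm (ii), Dm (iii), Eb (IV), F (V), Gm (vi), Adim (vii°).
Diatonic triads of B minor (natural minor): Bm (i), C#dim (ii°), D (III), Em (iv), F#m (v), G (VI), A (VII).
No triad has the same root and quality in both keys.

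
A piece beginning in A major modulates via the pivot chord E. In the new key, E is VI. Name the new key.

G# minor

The numeral VI denotes a major triad on scale degree 6. With E on degree 6, the tonic of the new key is G#.
Degree 6 carries a major triad in minor keys, so the destination is G# minor.
Check: the diatonic triads of G# minor (natural minor) are G#m (i), A#dim (ii°), B (III), C#m (iv), D#m (v), E (VI), F# (VII) — E is indeed VI.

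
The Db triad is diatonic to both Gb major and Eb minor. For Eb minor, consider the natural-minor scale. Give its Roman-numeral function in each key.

V in Gb major; VII in Eb minor

The scale of Gb major is Gb Ab Bb Cb Db Eb F; Db is degree 5, and the triad built there (Db-F-Ab) is major, so it is V.
The scale of Eb minor (natural minor) is Eb F Gb Ab Bb Cb Db; Db is degree 7, and the triad built there (Db-F-Ab) is major, so it is VII.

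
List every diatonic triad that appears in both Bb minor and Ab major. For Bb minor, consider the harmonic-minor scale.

Bbm

Triads in Bb minor (harmonic minor): Bbm (i), Cdim (ii°), Dbaug (III+), Ebm (iv), F (V), Gb (VI), Adim (vii°).
Triads in Ab major: Ab (I), Bbm (ii), Cm (iii), Db (IV), Eb (V), Fm (vi), Gdim (vii°).
Shared triads with their functions: Bbm (i in Bb minor, ii in Ab major).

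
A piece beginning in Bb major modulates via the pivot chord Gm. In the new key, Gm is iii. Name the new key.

Eb major

The numeral iii denotes a minor triad on scale degree 3. With G on degree 3, the tonic of the new key is Eb.
Degree 3 carries a minor triad in major keys, so the destination is Eb major.
Check: the diatonic triads of Eb major are Eb (I), Fm (ii), Gm (iii), Ab (IV), Bb (V), Cm (vi), Ddim (vii°) — Gm is indeed iii.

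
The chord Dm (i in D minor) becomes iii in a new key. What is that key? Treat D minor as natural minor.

Bb major

The numeral iii denotes a minor triad on scale degree 3. With D on degree 3, the tonic of the new key is Bb.
Degree 3 carries a minor triad in major keys, so the destination is Bb major.
Check: the diatonic triads of Bb major are Bb (I), Cm (ii), Dm (iii), Eb (IV), F (V), Gm (vi), Adim (vii°) — Dm is indeed iii.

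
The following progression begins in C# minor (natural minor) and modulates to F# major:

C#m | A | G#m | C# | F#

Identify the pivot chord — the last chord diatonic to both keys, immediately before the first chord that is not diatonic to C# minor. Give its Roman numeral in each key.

G#m — v in C# minor, ii in F# major

Chords diatonic to C# minor: C#m, D#dim, E, F#m, G#m, A, B.
Reading the progression, the first chord not in that set is C#, so the modulation leaves C# minor there.
The chord immediately before C# is G#m, which is diatonic to both keys: v in C# minor and ii in F# major.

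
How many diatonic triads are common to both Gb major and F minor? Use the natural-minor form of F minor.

2

Diatonic triads of Gb major: Gb (I), Abm (ii), Bbm (iii), Cb (IV), Db (V), Ebm (vi), Fdim (vii°).
Diatonic triads of F minor (natural minor): Fm (i), Gdim (ii°), Ab (III), Bbm (iv), Cm (v), Db (VI), Eb (VII).
Matching root and quality in both lists: Bbm, Db.
That gives 2 common triads.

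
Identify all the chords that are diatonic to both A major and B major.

Triads in A major: A (I), Bm (ii), C♯m (iii), D (IV), E (V), F♯m (vi), G♯dim (vii°).
Triads in B major: B (I), C♯m (ii), D♯m (iii), E (IV), F♯ (V), G♯m (vi), A♯dim (vii°).
Shared triads with their functions: C♯m (iii in A major, ii in B major); E (V in A major, IV in B major).

C♯m, E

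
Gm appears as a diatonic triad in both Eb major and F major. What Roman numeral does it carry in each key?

iii in Eb major; ii in F major

The scale of Eb major is Eb F G Ab Bb C D; G is degree 3, and the triad built there (G-Bb-D) is minor, so it is iii.
The scale of F major is F G A Bb C D E; G is degree 2, and the triad built there (G-Bb-D) is minor, so it is ii.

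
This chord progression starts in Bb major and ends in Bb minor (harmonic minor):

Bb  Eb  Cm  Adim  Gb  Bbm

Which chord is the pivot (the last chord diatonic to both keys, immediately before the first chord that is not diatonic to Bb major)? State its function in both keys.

Adim — vii° in Bb major, vii° in Bb minor

Chords diatonic to Bb major: Bb, Cm, Dm, Eb, F, Gm, Adim.
Reading the progression, the first chord not in that set is Gb, so the modulation leaves Bb major there.
The chord immediately before Gb is Adim, which is diatonic to both keys: vii° in Bb major and vii° in Bb minor.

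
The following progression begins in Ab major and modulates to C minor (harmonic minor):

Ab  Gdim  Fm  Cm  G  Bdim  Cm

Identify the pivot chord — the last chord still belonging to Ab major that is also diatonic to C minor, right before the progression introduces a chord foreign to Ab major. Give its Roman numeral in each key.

Cm — iii in Ab major, i in C minor

Chords diatonic to Ab major: Ab, Bbm, Cm, Db, Eb, Fm, Gdim.
Reading the progression, the first chord not in that set is G, so the modulation leaves Ab major there.
The chord immediately before G is Cm, which is diatonic to both keys: iii in Ab major and i in C minor.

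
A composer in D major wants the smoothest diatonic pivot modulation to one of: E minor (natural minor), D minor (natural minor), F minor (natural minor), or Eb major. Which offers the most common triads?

E minor

Triads of D major: D major (I), E minor (ii), F# minor (iii), G major (IV), A major (V), B minor (vi), C# diminished (vii°).
E minor (natural minor) shares 4: D, Em, G, Bm.
D minor (natural minor) shares 0: none.
F minor (natural minor) shares 0: none.
Eb major shares 0: none.
The most common triads (4) are shared with E minor.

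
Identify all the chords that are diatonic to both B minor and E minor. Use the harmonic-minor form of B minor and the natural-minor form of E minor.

Triads in B minor (harmonic minor): B minor (i), C# diminished (ii°), D augmented (III+), E minor (iv), F# major (V), G major (VI), A# diminished (vii°).
Triads in E minor (natural minor): E minor (i), F# diminished (ii°), G major (III), A minor (iv), B minor (v), C major (VI), D major (VII).
Shared triads with their functions: B minor (i in B minor, v in E minor); E minor (iv in B minor, i in E minor); G major (VI in B minor, III in E minor).

Bm, Em, G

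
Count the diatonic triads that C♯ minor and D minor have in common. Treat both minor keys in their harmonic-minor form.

Diatonic triads of C♯ minor (harmonic minor): C♯m (i), D♯dim (ii°), Eaug (III+), F♯m (iv), G♯ (V), A (VI), B♯dim (vii°).
Diatonic triads of D minor (harmonic minor): Dm (i), Edim (ii°), Faug (III+), Gm (iv), A (V), B♭ (VI), C♯dim (vii°).
Matching root and quality in both lists: A.
That gives 1 common triad.

1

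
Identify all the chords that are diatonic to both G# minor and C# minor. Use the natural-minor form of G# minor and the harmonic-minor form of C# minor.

Triads in G# minor (natural minor): G#m (i), A#dim (ii°), B (III), C#m (iv), D#m (v), E (VI), F# (VII).
Triads in C# minor (harmonic minor): C#m (i), D#dim (ii°), Eaug (III+), F#m (iv), G# (V), A (VI), B#dim (vii°).
Shared triads with their functions: C#m (iv in G# minor, i in C# minor).

C#m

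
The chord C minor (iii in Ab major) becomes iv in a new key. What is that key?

The numeral iv denotes a minor triad on scale degree 4. With C on degree 4, the tonic of the new key is G.
Degree 4 carries a minor triad in minor keys, so the destination is G minor.
Check: the diatonic triads of G minor (natural minor) are Gm (i), Adim (ii°), Bb (III), Cm (iv), Dm (v), Eb (VI), F (VII) — C minor is indeed iv.

G minor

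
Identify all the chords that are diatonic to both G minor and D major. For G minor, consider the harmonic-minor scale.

Triads in G minor (harmonic minor): Gm (i), Adim (ii°), Bbaug (III+), Cm (iv), D (V), Eb (VI), F#dim (vii°).
Triads in D major: D (I), Em (ii), F#m (iii), G (IV), A (V), Bm (vi), C#dim (vii°).
Shared triads with their functions: D (V in G minor, I in D major).

D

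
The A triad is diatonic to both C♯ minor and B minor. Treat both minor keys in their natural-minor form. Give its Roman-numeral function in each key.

The scale of C♯ minor (natural minor) is C♯ D♯ E F♯ G♯ A B; A is degree 6, and the triad built there (A-C♯-E) is major, so it is VI.
The scale of B minor (natural minor) is B C♯ D E F♯ G A; A is degree 7, and the triad built there (A-C♯-E) is major, so it is VII.

VI in C♯ minor; VII in B minor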